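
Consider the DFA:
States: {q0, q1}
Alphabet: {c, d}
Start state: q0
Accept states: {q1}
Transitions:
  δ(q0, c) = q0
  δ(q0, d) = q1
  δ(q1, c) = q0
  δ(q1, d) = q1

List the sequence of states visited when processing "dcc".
read 'd': q0 → q1
  read 'c': q1 → q0
  read 'c': q0 → q0
q0 -> q1 -> q0 -> q0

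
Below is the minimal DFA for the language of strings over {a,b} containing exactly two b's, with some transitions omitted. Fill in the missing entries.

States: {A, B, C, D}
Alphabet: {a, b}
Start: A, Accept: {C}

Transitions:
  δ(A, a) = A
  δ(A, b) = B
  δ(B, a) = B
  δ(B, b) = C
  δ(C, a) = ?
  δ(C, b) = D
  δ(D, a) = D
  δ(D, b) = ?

From the language and accept set, identify what each state tracks — A: zero b's; B: one b; C: two b's; D: ≥ three b's (dead).
Each missing δ(q, a) is the state matching the new tracked value after reading a.
δ(C, a) = C; δ(D, b) = D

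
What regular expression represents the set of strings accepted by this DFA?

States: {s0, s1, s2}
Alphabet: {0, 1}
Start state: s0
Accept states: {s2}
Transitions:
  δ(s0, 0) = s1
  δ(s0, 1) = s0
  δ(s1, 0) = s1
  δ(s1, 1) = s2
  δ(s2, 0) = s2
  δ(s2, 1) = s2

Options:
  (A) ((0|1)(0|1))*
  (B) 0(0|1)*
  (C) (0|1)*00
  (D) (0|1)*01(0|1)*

Check each option against the DFA on short strings; one disagreement eliminates an option:
  (A) ((0|1)(0|1))*: on ε the DFA stays in s0 and rejects (s0 ∉ Accept), but the regex matches it → eliminate
  (B) 0(0|1)*: on '0' the DFA goes s0 → s1 and rejects (s1 ∉ Accept), but the regex matches it → eliminate
  (C) (0|1)*00: on '00' the DFA goes s0 → s1 → s1 and rejects (s1 ∉ Accept), but the regex matches it → eliminate
  (D) (0|1)*01(0|1)*: agrees with the DFA on every string of length ≤ 6
Only (D) is consistent with the DFA.
(D) (0|1)*01(0|1)*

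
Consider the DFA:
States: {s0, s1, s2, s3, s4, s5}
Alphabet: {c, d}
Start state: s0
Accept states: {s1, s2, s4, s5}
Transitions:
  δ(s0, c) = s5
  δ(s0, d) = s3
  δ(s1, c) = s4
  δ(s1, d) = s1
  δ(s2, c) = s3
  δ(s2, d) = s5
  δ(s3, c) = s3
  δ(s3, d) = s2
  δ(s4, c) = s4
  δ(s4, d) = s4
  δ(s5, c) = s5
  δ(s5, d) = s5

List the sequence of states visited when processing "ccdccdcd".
read 'c': s0 → s5
  read 'c': s5 → s5
  read 'd': s5 → s5
  read 'c': s5 → s5
  read 'c': s5 → s5
  read 'd': s5 → s5
  read 'c': s5 → s5
  read 'd': s5 → s5
s0 -> s5 -> s5 -> s5 -> s5 -> s5 -> s5 -> s5 -> s5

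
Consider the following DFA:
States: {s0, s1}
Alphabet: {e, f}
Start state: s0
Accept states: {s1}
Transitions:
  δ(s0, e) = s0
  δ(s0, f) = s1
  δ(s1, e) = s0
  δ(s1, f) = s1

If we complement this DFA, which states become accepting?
Complement accept states = All states \ Original accept states
= {s0, s1} \ {s1}
{s0}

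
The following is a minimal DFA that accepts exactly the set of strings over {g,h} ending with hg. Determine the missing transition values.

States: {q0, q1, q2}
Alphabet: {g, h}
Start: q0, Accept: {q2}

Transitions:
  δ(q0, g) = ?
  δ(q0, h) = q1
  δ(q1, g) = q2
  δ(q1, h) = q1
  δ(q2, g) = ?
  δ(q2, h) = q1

From the language and accept set, identify what each state tracks — q0: no suffix match; q1: one trailing h; q2: suffix is hg.
Each missing δ(q, a) is the state matching the new tracked value after reading a.
δ(q0, g) = q0; δ(q2, g) = q0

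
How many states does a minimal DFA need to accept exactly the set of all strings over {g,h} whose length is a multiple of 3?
By Myhill–Nerode, count the distinguishable equivalence classes: three classes — length mod 3.
3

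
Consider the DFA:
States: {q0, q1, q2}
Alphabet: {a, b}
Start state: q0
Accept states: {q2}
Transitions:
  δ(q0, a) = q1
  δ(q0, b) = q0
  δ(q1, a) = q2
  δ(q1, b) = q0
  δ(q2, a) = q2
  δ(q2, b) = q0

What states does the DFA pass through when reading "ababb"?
read 'a': q0 → q1
  read 'b': q1 → q0
  read 'a': q0 → q1
  read 'b': q1 → q0
  read 'b': q0 → q0
q0 -> q1 -> q0 -> q1 -> q0 -> q0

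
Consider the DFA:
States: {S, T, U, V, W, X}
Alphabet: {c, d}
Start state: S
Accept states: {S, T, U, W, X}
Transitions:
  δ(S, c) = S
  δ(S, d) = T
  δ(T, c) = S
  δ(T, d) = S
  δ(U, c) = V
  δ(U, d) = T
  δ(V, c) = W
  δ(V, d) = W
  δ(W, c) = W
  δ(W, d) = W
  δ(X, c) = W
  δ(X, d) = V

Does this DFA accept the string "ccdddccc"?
Processing string "ccdddccc":
  S --c--> S
  S --c--> S
  S --d--> T
  T --d--> S
  S --d--> T
  T --c--> S
  S --c--> S
  S --c--> S
Final state: S
Accept states: {S, T, U, W, X}
Yes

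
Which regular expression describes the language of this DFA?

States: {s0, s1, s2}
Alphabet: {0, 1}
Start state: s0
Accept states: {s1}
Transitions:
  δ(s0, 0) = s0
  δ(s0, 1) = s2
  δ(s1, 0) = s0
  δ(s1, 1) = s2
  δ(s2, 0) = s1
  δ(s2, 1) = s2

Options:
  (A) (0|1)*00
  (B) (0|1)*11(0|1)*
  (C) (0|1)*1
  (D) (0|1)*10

Check each option against the DFA on short strings; one disagreement eliminates an option:
  (A) (0|1)*00: on '00' the DFA goes s0 → s0 → s0 and rejects (s0 ∉ Accept), but the regex matches it → eliminate
  (B) (0|1)*11(0|1)*: on '10' the DFA goes s0 → s2 → s1 and accepts (s1 ∈ Accept), but the regex does not match it → eliminate
  (C) (0|1)*1: on '1' the DFA goes s0 → s2 and rejects (s2 ∉ Accept), but the regex matches it → eliminate
  (D) (0|1)*10: agrees with the DFA on every string of length ≤ 6
Only (D) is consistent with the DFA.
(D) (0|1)*10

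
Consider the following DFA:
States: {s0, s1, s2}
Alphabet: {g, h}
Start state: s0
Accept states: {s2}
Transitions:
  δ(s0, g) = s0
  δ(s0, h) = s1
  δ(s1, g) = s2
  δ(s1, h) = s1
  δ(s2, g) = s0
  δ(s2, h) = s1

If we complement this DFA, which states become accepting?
Complement accept states = All states \ Original accept states
= {s0, s1, s2} \ {s2}
{s0, s1}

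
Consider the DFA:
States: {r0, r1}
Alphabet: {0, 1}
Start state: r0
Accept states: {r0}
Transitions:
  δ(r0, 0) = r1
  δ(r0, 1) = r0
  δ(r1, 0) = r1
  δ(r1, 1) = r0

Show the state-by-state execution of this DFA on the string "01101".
read '0': r0 → r1
  read '1': r1 → r0
  read '1': r0 → r0
  read '0': r0 → r1
  read '1': r1 → r0
r0 -> r1 -> r0 -> r0 -> r1 -> r0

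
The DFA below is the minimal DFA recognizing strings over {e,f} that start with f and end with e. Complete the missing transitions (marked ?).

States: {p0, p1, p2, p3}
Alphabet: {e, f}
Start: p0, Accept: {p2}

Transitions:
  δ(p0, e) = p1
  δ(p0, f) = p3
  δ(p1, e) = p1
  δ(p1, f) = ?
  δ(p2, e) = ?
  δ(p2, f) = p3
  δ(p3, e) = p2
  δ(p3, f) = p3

From the language and accept set, identify what each state tracks — p0: no input read; p1: started with e (dead); p2: started with f, last symbol e; p3: started with f, last symbol f.
Each missing δ(q, a) is the state matching the new tracked value after reading a.
δ(p1, f) = p1; δ(p2, e) = p2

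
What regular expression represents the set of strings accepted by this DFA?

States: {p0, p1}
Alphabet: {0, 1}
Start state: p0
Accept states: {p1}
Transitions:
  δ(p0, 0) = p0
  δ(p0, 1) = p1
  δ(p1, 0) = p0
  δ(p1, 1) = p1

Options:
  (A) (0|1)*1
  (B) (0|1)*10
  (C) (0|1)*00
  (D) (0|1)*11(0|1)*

Check each option against the DFA on short strings; one disagreement eliminates an option:
  (A) (0|1)*1: agrees with the DFA on every string of length ≤ 6
  (B) (0|1)*10: on '1' the DFA goes p0 → p1 and accepts (p1 ∈ Accept), but the regex does not match it → eliminate
  (C) (0|1)*00: on '1' the DFA goes p0 → p1 and accepts (p1 ∈ Accept), but the regex does not match it → eliminate
  (D) (0|1)*11(0|1)*: on '1' the DFA goes p0 → p1 and accepts (p1 ∈ Accept), but the regex does not match it → eliminate
Only (A) is consistent with the DFA.
(A) (0|1)*1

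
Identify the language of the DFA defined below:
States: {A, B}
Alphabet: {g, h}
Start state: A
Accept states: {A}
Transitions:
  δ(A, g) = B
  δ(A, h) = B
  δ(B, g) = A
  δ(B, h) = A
Testing a few strings:
  'hhh' → reject
  'h' → reject
  'hgh' → reject
  'ggh' → reject
State roles: A=even length so far; B=odd length so far
All strings over {g,h} of even length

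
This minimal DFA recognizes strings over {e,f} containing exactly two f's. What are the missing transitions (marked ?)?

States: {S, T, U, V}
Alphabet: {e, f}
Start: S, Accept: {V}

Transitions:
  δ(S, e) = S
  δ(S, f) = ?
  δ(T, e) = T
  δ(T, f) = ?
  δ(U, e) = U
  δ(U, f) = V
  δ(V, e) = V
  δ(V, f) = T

From the language and accept set, identify what each state tracks — S: zero f's; T: ≥ three f's (dead); U: one f; V: two f's.
Each missing δ(q, a) is the state matching the new tracked value after reading a.
δ(S, f) = U; δ(T, f) = T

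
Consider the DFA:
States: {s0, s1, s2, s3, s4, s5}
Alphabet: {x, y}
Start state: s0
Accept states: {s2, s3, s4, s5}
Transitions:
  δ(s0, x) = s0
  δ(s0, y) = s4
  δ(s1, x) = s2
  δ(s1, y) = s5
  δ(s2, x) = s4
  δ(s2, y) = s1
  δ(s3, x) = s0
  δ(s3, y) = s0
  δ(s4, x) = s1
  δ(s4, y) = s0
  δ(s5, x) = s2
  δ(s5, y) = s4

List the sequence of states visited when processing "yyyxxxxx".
read 'y': s0 → s4
  read 'y': s4 → s0
  read 'y': s0 → s4
  read 'x': s4 → s1
  read 'x': s1 → s2
  read 'x': s2 → s4
  read 'x': s4 → s1
  read 'x': s1 → s2
s0 -> s4 -> s0 -> s4 -> s1 -> s2 -> s4 -> s1 -> s2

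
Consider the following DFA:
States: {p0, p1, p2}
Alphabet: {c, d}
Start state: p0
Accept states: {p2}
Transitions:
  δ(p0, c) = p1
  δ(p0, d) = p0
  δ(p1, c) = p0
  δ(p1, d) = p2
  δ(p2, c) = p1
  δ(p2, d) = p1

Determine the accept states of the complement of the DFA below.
Complement accept states = All states \ Original accept states
= {p0, p1, p2} \ {p2}
{p0, p1}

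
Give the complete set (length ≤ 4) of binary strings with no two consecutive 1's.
ε, 0, 1, 00, 01, 10, 000, 001, 010, 100, 101, 0000, 0001, 0010, 0100, 0101, 1000, 1001, 1010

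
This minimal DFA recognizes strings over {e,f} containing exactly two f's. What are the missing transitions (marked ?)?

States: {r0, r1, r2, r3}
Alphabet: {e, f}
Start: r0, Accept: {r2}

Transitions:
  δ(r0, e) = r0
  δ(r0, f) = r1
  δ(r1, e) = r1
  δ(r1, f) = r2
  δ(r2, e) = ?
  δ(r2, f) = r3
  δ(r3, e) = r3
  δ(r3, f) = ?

From the language and accept set, identify what each state tracks — r0: zero f's; r1: one f; r2: two f's; r3: ≥ three f's (dead).
Each missing δ(q, a) is the state matching the new tracked value after reading a.
δ(r2, e) = r2; δ(r3, f) = r3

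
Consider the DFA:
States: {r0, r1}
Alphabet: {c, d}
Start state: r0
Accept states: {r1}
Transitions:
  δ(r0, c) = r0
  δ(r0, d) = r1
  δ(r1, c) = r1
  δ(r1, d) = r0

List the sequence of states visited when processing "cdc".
read 'c': r0 → r0
  read 'd': r0 → r1
  read 'c': r1 → r1
r0 -> r0 -> r1 -> r1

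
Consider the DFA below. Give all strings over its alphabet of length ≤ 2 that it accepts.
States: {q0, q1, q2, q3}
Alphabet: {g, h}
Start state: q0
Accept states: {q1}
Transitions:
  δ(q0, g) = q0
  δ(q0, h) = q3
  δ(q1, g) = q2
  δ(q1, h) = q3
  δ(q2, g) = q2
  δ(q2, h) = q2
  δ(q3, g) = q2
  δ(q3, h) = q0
None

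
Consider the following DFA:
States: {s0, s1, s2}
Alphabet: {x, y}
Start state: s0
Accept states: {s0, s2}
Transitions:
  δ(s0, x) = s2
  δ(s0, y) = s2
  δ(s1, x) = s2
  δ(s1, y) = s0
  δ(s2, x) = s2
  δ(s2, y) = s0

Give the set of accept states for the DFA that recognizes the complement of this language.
Complement accept states = All states \ Original accept states
= {s0, s1, s2} \ {s0, s2}
{s1}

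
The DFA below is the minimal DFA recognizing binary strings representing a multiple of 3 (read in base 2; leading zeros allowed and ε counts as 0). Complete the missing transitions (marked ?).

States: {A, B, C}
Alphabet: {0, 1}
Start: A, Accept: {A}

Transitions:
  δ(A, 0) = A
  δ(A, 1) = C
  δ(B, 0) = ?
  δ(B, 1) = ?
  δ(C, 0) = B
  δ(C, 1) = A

From the language and accept set, identify what each state tracks — A: value ≡ 0 (mod 3); B: value ≡ 2 (mod 3); C: value ≡ 1 (mod 3).
Each missing δ(q, a) is the state matching the new tracked value after reading a.
δ(B, 0) = C; δ(B, 1) = B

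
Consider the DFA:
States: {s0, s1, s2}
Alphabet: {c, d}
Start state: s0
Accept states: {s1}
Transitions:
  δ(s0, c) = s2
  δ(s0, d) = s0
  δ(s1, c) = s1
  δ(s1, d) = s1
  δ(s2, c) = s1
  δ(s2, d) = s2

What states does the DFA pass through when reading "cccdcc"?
read 'c': s0 → s2
  read 'c': s2 → s1
  read 'c': s1 → s1
  read 'd': s1 → s1
  read 'c': s1 → s1
  read 'c': s1 → s1
s0 -> s2 -> s1 -> s1 -> s1 -> s1 -> s1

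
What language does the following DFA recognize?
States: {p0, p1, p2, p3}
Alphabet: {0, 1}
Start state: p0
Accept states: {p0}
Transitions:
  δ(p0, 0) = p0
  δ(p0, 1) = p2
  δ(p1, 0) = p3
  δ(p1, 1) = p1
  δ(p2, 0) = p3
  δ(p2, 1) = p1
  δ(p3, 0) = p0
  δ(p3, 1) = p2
Testing a few strings:
  '101' → reject
  '111' → reject
  '10' → reject
  '11' → reject
State roles: p0=value ≡ 0 (mod 4); p1=value ≡ 3 (mod 4); p2=value ≡ 1 (mod 4); p3=value ≡ 2 (mod 4)
All binary strings representing a multiple of 4 (read in base 2; leading zeros allowed and ε counts as 0)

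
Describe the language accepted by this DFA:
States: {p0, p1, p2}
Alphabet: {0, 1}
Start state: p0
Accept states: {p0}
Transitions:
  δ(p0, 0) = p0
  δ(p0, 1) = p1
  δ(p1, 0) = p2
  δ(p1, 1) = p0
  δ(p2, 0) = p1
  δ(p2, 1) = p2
Testing a few strings:
  '11' → accept
  '1011' → reject
  '0011' → accept
  '00' → accept
State roles: p0=value ≡ 0 (mod 3); p1=value ≡ 1 (mod 3); p2=value ≡ 2 (mod 3)
All binary strings representing a multiple of 3 (read in base 2; leading zeros allowed and ε counts as 0)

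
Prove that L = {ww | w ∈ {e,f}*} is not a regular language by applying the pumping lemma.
Assume L is regular with pumping length p. Idea: pumping the leading e-block breaks the equality of the two halves.
Choose s = e^p f e^p f ∈ L (with w = e^p f). |s| = 2p+2 ≥ p. By the pumping lemma, s = xyz with |xy| ≤ p, |y| > 0, so y = e^k with k ≥ 1, in the first e-block. Then xy²z = e^(p+k) f e^p f, of length 2p+2+k. If k is odd this length is odd, so it cannot be of the form ww. If k is even, each half has length p+1+k/2 ≤ p+k, so the first half lies entirely inside the leading e-block and contains no f, while the second half ends in f; the halves differ. Either way xy²z ∉ L.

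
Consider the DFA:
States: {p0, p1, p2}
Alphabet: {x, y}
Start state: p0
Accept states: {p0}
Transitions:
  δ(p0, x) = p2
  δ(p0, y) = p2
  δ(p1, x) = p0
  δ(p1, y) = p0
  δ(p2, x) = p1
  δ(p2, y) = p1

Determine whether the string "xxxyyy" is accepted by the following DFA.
Processing string "xxxyyy":
  p0 --x--> p2
  p2 --x--> p1
  p1 --x--> p0
  p0 --y--> p2
  p2 --y--> p1
  p1 --y--> p0
Final state: p0
Accept states: {p0}
Yes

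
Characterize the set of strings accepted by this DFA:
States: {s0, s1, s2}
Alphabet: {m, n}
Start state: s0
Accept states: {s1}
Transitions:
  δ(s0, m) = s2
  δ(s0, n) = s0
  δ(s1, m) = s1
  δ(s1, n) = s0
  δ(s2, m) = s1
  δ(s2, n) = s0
Testing a few strings:
  'mn' → reject
  'mm' → accept
  'nm' → reject
  'm' → reject
State roles: s0=last symbol not m; s1=two trailing m's; s2=one trailing m
All strings over {m,n} ending with mm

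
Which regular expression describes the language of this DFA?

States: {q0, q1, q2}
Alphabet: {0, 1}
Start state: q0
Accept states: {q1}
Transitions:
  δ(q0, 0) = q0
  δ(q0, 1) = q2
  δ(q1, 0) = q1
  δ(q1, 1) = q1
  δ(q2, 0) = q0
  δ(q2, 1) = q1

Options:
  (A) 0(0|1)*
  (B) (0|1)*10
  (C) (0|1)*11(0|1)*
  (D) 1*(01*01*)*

Check each option against the DFA on short strings; one disagreement eliminates an option:
  (A) 0(0|1)*: on '0' the DFA goes q0 → q0 and rejects (q0 ∉ Accept), but the regex matches it → eliminate
  (B) (0|1)*10: on '10' the DFA goes q0 → q2 → q0 and rejects (q0 ∉ Accept), but the regex matches it → eliminate
  (C) (0|1)*11(0|1)*: agrees with the DFA on every string of length ≤ 6
  (D) 1*(01*01*)*: on ε the DFA stays in q0 and rejects (q0 ∉ Accept), but the regex matches it → eliminate
Only (C) is consistent with the DFA.
(C) (0|1)*11(0|1)*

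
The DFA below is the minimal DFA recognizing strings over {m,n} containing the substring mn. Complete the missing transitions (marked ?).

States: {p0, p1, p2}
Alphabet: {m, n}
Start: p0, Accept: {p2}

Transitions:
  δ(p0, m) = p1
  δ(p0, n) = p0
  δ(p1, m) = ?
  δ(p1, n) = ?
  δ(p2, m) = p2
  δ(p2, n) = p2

From the language and accept set, identify what each state tracks — p0: no m seen yet; p1: seen a m, waiting for n; p2: substring mn seen.
Each missing δ(q, a) is the state matching the new tracked value after reading a.
δ(p1, m) = p1; δ(p1, n) = p2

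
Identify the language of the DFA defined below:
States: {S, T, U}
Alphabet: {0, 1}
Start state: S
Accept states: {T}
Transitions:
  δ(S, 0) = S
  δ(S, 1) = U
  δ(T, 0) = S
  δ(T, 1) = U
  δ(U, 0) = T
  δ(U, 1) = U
Testing a few strings:
  '01' → reject
  '100' → reject
  '11' → reject
  '1100' → reject
State roles: S=no suffix match; T=suffix is 10; U=one trailing 1
All binary strings ending with 10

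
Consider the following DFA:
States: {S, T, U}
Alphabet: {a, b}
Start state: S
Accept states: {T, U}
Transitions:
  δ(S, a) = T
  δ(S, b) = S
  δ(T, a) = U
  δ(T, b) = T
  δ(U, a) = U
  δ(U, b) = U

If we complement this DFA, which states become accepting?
Complement accept states = All states \ Original accept states
= {S, T, U} \ {T, U}
{S}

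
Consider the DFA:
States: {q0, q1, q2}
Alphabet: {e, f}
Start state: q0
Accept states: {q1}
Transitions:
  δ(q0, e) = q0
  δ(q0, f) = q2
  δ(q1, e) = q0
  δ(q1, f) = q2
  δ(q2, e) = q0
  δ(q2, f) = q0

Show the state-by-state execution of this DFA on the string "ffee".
read 'f': q0 → q2
  read 'f': q2 → q0
  read 'e': q0 → q0
  read 'e': q0 → q0
q0 -> q2 -> q0 -> q0 -> q0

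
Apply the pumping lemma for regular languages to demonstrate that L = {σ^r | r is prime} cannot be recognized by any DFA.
Assume L is regular with pumping length p. Idea: pumping by a suitable count produces a composite length.
Let q be a prime with q ≥ p and choose s = σ^q ∈ L. By the pumping lemma, s = xyz with |xy| ≤ p, |y| = k ≥ 1. Take i = q+1: |xy^(q+1)z| = q + q·k = q(1+k). Since q ≥ 2 and 1+k ≥ 2, q(1+k) is composite, so xy^(q+1)z ∉ L.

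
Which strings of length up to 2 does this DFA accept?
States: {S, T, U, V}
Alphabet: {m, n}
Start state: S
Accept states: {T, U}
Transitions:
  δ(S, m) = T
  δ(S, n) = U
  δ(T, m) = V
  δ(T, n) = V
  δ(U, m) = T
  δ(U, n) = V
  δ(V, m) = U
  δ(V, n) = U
m, n, nm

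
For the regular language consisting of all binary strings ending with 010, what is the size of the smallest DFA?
By Myhill–Nerode, count the distinguishable equivalence classes: 4 classes — one per longest suffix of the input that is a prefix of '010' (lengths 0 through 3); only the length-3 class is accepting.
4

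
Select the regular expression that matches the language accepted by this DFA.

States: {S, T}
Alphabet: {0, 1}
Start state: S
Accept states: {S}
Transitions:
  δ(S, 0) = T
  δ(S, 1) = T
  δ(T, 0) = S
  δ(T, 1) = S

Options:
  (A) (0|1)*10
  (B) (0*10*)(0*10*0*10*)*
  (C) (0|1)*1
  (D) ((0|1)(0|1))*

Check each option against the DFA on short strings; one disagreement eliminates an option:
  (A) (0|1)*10: on ε the DFA stays in S and accepts (S ∈ Accept), but the regex does not match it → eliminate
  (B) (0*10*)(0*10*0*10*)*: on ε the DFA stays in S and accepts (S ∈ Accept), but the regex does not match it → eliminate
  (C) (0|1)*1: on ε the DFA stays in S and accepts (S ∈ Accept), but the regex does not match it → eliminate
  (D) ((0|1)(0|1))*: agrees with the DFA on every string of length ≤ 6
Only (D) is consistent with the DFA.
(D) ((0|1)(0|1))*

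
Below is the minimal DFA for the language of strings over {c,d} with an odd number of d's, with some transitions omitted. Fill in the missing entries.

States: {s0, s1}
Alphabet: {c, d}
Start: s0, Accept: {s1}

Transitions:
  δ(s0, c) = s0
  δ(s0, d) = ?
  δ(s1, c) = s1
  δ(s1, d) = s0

From the language and accept set, identify what each state tracks — s0: even number of d's so far; s1: odd number of d's so far.
Each missing δ(q, a) is the state matching the new tracked value after reading a.
δ(s0, d) = s1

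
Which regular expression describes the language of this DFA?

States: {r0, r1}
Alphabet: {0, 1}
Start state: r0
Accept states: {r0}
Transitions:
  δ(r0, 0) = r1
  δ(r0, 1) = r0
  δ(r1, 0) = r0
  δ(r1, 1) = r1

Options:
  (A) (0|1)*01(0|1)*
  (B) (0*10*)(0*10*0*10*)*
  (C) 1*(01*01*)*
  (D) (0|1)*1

Check each option against the DFA on short strings; one disagreement eliminates an option:
  (A) (0|1)*01(0|1)*: on ε the DFA stays in r0 and accepts (r0 ∈ Accept), but the regex does not match it → eliminate
  (B) (0*10*)(0*10*0*10*)*: on ε the DFA stays in r0 and accepts (r0 ∈ Accept), but the regex does not match it → eliminate
  (C) 1*(01*01*)*: agrees with the DFA on every string of length ≤ 6
  (D) (0|1)*1: on ε the DFA stays in r0 and accepts (r0 ∈ Accept), but the regex does not match it → eliminate
Only (C) is consistent with the DFA.
(C) 1*(01*01*)*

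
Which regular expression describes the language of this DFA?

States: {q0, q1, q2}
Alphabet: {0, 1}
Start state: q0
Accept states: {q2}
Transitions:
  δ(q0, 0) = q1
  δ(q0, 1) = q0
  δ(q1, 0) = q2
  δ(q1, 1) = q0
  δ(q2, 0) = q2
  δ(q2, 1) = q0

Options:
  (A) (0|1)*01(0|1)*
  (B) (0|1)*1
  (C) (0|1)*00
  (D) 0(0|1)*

Check each option against the DFA on short strings; one disagreement eliminates an option:
  (A) (0|1)*01(0|1)*: on '00' the DFA goes q0 → q1 → q2 and accepts (q2 ∈ Accept), but the regex does not match it → eliminate
  (B) (0|1)*1: on '1' the DFA goes q0 → q0 and rejects (q0 ∉ Accept), but the regex matches it → eliminate
  (C) (0|1)*00: agrees with the DFA on every string of length ≤ 6
  (D) 0(0|1)*: on '0' the DFA goes q0 → q1 and rejects (q1 ∉ Accept), but the regex matches it → eliminate
Only (C) is consistent with the DFA.
(C) (0|1)*00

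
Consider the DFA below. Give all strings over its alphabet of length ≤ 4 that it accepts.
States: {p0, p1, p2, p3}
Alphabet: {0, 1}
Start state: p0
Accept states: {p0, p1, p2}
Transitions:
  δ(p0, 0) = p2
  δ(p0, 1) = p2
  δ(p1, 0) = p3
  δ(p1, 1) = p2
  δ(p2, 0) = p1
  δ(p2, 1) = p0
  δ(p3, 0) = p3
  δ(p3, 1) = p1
ε, 0, 1, 00, 01, 10, 11, 001, 010, 011, 101, 110, 111, 0001, 0010, 0011, 0100, 0101, 0110, 0111, 1001, 1010, 1011, 1100, 1101, 1110, 1111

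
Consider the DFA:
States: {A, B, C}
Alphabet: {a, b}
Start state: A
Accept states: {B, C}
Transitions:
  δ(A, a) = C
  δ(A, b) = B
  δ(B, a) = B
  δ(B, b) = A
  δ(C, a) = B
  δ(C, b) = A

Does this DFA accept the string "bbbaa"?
Processing string "bbbaa":
  A --b--> B
  B --b--> A
  A --b--> B
  B --a--> B
  B --a--> B
Final state: B
Accept states: {B, C}
Yes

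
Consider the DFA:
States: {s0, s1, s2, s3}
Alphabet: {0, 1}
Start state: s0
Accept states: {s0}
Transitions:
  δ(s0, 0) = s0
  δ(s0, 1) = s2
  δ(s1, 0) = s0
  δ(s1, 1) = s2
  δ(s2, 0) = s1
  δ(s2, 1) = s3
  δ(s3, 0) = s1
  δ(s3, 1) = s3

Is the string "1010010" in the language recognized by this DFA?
Processing string "1010010":
  s0 --1--> s2
  s2 --0--> s1
  s1 --1--> s2
  s2 --0--> s1
  s1 --0--> s0
  s0 --1--> s2
  s2 --0--> s1
Final state: s1
Accept states: {s0}
No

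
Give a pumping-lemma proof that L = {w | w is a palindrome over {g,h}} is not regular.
Assume L is regular with pumping length p. Idea: pumping the leading g-block breaks the symmetry.
Choose s = g^p h g^p (a palindrome of length 2p+1 ≥ p). By the pumping lemma, s = xyz with |xy| ≤ p, |y| > 0, so y = g^k with k > 0 (xy lies entirely in the first g^p). Then xy²z = g^(p+k) h g^p, which is not a palindrome since p+k ≠ p.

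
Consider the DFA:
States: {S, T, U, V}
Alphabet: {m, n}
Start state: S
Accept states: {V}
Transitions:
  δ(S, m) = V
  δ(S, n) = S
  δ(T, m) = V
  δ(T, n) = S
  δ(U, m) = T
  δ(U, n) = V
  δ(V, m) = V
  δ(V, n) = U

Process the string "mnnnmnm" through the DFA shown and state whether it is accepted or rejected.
Processing string "mnnnmnm":
  S --m--> V
  V --n--> U
  U --n--> V
  V --n--> U
  U --m--> T
  T --n--> S
  S --m--> V
Final state: V
Accept states: {V}
Yes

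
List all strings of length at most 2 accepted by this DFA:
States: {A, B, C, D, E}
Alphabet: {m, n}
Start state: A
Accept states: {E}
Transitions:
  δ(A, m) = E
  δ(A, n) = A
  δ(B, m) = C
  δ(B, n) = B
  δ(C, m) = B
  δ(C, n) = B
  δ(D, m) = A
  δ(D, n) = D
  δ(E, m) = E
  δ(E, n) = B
m, mm, nm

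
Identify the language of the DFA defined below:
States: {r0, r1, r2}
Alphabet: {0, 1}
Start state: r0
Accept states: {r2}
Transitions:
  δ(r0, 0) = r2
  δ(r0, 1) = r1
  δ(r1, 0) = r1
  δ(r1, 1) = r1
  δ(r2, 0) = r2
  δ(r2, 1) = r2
Testing a few strings:
  '11' → reject
  '0' → accept
  '000' → accept
  '00' → accept
State roles: r0=no input read; r1=started with 1 (dead); r2=started with 0
All binary strings starting with 0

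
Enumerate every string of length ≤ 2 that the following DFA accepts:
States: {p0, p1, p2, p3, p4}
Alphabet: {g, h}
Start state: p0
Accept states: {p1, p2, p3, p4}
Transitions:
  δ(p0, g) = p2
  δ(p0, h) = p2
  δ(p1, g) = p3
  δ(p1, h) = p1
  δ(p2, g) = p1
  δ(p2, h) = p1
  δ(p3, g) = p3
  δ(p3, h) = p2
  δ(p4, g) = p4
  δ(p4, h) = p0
g, h, gg, gh, hg, hh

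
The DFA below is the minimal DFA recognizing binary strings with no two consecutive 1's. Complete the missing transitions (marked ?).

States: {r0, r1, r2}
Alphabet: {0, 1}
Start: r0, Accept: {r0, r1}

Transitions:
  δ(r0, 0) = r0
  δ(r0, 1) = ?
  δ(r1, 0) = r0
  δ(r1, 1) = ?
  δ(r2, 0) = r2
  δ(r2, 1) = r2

From the language and accept set, identify what each state tracks — r0: last symbol not 1 (ok); r1: last symbol 1 (ok); r2: saw 11 (dead).
Each missing δ(q, a) is the state matching the new tracked value after reading a.
δ(r0, 1) = r1; δ(r1, 1) = r2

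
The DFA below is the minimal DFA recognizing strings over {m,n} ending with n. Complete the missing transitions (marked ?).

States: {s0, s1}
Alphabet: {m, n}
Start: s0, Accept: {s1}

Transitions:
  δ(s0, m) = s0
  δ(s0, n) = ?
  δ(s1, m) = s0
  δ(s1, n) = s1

From the language and accept set, identify what each state tracks — s0: last symbol not n; s1: last symbol is n.
Each missing δ(q, a) is the state matching the new tracked value after reading a.
δ(s0, n) = s1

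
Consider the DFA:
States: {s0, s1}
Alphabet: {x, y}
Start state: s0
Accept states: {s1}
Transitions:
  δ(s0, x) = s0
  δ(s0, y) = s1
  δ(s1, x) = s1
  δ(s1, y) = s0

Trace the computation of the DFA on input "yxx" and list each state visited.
read 'y': s0 → s1
  read 'x': s1 → s1
  read 'x': s1 → s1
s0 -> s1 -> s1 -> s1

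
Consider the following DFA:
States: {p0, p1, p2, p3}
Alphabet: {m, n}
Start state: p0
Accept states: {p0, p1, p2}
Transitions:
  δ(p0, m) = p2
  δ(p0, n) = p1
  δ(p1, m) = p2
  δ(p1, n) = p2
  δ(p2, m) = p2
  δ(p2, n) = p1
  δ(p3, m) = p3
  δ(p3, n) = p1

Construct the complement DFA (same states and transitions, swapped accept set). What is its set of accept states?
Complement accept states = All states \ Original accept states
= {p0, p1, p2, p3} \ {p0, p1, p2}
{p3}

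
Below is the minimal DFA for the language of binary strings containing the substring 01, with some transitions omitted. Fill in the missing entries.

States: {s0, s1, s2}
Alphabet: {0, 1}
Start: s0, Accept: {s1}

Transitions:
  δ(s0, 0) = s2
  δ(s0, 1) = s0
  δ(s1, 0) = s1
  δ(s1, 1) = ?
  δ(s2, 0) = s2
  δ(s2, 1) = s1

From the language and accept set, identify what each state tracks — s0: no 0 seen yet; s1: substring 01 seen; s2: seen a 0, waiting for 1.
Each missing δ(q, a) is the state matching the new tracked value after reading a.
δ(s1, 1) = s1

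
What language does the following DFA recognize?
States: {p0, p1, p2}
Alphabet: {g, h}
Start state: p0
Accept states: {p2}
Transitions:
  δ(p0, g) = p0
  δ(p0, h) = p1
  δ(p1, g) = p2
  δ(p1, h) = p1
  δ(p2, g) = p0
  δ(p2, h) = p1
Testing a few strings:
  'hg' → accept
  'gg' → reject
  'hhh' → reject
  'h' → reject
State roles: p0=no suffix match; p1=one trailing h; p2=suffix is hg
All strings over {g,h} ending with hg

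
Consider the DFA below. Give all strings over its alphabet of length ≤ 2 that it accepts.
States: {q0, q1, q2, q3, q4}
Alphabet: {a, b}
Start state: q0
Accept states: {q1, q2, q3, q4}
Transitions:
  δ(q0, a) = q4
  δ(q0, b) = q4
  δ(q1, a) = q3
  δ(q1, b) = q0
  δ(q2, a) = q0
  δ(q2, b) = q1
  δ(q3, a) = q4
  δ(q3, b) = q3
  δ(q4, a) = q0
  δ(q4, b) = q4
a, b, ab, bb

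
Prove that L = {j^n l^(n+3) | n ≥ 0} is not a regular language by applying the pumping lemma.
Assume L is regular with pumping length p. Idea: pumping the j-block breaks the fixed offset of 3.
Choose s = j^p l^(p+3) ∈ L. By the pumping lemma, s = xyz with |xy| ≤ p, |y| > 0, so y = j^k with k ≥ 1. Then xy²z = j^(p+k) l^(p+3). For this to be in L we would need p+3 = (p+k)+3, i.e. k = 0, contradicting k ≥ 1. So xy²z ∉ L.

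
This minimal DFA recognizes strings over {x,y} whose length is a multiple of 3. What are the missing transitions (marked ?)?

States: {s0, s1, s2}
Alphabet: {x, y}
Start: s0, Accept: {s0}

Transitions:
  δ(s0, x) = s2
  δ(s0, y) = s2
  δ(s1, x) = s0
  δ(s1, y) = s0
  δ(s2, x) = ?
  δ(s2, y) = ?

From the language and accept set, identify what each state tracks — s0: length ≡ 0 (mod 3); s1: length ≡ 2 (mod 3); s2: length ≡ 1 (mod 3).
Each missing δ(q, a) is the state matching the new tracked value after reading a.
δ(s2, x) = s1; δ(s2, y) = s1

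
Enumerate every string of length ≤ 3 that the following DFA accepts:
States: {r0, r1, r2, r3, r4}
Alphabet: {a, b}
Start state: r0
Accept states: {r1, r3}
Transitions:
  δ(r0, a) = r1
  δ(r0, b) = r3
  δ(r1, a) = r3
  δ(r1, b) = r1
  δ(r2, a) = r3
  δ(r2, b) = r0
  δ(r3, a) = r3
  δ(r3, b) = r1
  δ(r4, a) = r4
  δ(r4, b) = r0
a, b, aa, ab, ba, bb, aaa, aab, aba, abb, baa, bab, bba, bbb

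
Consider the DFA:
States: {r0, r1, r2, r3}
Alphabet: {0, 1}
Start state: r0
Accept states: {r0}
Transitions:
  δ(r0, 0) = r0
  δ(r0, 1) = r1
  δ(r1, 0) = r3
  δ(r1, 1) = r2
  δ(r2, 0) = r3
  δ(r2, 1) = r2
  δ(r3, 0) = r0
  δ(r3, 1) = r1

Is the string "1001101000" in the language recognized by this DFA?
Processing string "1001101000":
  r0 --1--> r1
  r1 --0--> r3
  r3 --0--> r0
  r0 --1--> r1
  r1 --1--> r2
  r2 --0--> r3
  r3 --1--> r1
  r1 --0--> r3
  r3 --0--> r0
  r0 --0--> r0
Final state: r0
Accept states: {r0}
Yes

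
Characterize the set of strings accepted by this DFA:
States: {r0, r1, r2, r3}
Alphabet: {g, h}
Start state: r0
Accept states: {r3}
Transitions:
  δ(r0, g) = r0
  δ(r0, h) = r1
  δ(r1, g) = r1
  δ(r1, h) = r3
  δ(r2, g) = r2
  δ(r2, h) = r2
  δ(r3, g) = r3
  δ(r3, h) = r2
Testing a few strings:
  'hgh' → accept
  'hh' → accept
  'gh' → reject
  'g' → reject
State roles: r0=zero h's; r1=one h; r2=≥ three h's (dead); r3=two h's
All strings over {g,h} containing exactly two h's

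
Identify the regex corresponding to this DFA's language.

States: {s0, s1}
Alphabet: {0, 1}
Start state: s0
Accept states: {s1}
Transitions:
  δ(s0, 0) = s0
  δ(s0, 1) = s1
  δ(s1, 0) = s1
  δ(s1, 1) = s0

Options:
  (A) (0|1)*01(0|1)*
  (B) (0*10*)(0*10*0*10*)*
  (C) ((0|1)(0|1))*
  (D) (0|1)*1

Check each option against the DFA on short strings; one disagreement eliminates an option:
  (A) (0|1)*01(0|1)*: on '1' the DFA goes s0 → s1 and accepts (s1 ∈ Accept), but the regex does not match it → eliminate
  (B) (0*10*)(0*10*0*10*)*: agrees with the DFA on every string of length ≤ 6
  (C) ((0|1)(0|1))*: on ε the DFA stays in s0 and rejects (s0 ∉ Accept), but the regex matches it → eliminate
  (D) (0|1)*1: on '10' the DFA goes s0 → s1 → s1 and accepts (s1 ∈ Accept), but the regex does not match it → eliminate
Only (B) is consistent with the DFA.
(B) (0*10*)(0*10*0*10*)*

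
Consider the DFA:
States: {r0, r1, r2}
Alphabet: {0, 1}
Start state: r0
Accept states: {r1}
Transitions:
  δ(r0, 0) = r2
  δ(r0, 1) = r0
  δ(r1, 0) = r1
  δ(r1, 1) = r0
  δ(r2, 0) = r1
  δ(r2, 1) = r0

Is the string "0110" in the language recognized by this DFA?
Processing string "0110":
  r0 --0--> r2
  r2 --1--> r0
  r0 --1--> r0
  r0 --0--> r2
Final state: r2
Accept states: {r1}
No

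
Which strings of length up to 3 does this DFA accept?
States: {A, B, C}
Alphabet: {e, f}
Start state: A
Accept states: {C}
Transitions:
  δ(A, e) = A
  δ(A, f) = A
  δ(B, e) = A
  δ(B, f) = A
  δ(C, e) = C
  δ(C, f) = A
None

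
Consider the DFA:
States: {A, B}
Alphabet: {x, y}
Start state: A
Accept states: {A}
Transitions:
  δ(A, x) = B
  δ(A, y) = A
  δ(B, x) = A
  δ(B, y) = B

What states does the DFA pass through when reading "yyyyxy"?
read 'y': A → A
  read 'y': A → A
  read 'y': A → A
  read 'y': A → A
  read 'x': A → B
  read 'y': B → B
A -> A -> A -> A -> A -> B -> B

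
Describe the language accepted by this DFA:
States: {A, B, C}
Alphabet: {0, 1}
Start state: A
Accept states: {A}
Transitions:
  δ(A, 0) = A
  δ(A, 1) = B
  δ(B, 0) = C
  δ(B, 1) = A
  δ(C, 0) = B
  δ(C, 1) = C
Testing a few strings:
  '1' → reject
  '000' → accept
  '110' → accept
  '0000' → accept
State roles: A=value ≡ 0 (mod 3); B=value ≡ 1 (mod 3); C=value ≡ 2 (mod 3)
All binary strings representing a multiple of 3 (read in base 2; leading zeros allowed and ε counts as 0)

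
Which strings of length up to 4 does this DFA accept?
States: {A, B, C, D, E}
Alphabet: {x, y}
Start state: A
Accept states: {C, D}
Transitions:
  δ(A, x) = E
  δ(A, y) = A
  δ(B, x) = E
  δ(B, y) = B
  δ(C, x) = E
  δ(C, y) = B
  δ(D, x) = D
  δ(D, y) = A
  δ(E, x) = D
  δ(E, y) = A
xx, xxx, yxx, xxxx, xyxx, yxxx, yyxx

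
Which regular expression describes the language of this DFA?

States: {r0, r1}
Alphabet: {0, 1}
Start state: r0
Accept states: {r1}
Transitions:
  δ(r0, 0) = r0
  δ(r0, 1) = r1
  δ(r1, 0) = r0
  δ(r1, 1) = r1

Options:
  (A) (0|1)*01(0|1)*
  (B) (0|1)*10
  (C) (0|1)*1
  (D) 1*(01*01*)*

Check each option against the DFA on short strings; one disagreement eliminates an option:
  (A) (0|1)*01(0|1)*: on '1' the DFA goes r0 → r1 and accepts (r1 ∈ Accept), but the regex does not match it → eliminate
  (B) (0|1)*10: on '1' the DFA goes r0 → r1 and accepts (r1 ∈ Accept), but the regex does not match it → eliminate
  (C) (0|1)*1: agrees with the DFA on every string of length ≤ 6
  (D) 1*(01*01*)*: on ε the DFA stays in r0 and rejects (r0 ∉ Accept), but the regex matches it → eliminate
Only (C) is consistent with the DFA.
(C) (0|1)*1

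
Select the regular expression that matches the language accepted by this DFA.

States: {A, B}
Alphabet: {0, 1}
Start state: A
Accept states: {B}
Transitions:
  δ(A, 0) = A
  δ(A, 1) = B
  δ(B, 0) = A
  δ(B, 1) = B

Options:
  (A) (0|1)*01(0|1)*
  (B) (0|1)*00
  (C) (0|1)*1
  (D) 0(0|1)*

Check each option against the DFA on short strings; one disagreement eliminates an option:
  (A) (0|1)*01(0|1)*: on '1' the DFA goes A → B and accepts (B ∈ Accept), but the regex does not match it → eliminate
  (B) (0|1)*00: on '1' the DFA goes A → B and accepts (B ∈ Accept), but the regex does not match it → eliminate
  (C) (0|1)*1: agrees with the DFA on every string of length ≤ 6
  (D) 0(0|1)*: on '0' the DFA goes A → A and rejects (A ∉ Accept), but the regex matches it → eliminate
Only (C) is consistent with the DFA.
(C) (0|1)*1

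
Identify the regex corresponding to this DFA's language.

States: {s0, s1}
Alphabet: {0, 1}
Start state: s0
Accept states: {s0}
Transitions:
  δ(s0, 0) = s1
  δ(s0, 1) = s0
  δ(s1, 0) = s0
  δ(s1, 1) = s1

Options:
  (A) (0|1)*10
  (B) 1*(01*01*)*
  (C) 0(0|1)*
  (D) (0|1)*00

Check each option against the DFA on short strings; one disagreement eliminates an option:
  (A) (0|1)*10: on ε the DFA stays in s0 and accepts (s0 ∈ Accept), but the regex does not match it → eliminate
  (B) 1*(01*01*)*: agrees with the DFA on every string of length ≤ 6
  (C) 0(0|1)*: on ε the DFA stays in s0 and accepts (s0 ∈ Accept), but the regex does not match it → eliminate
  (D) (0|1)*00: on ε the DFA stays in s0 and accepts (s0 ∈ Accept), but the regex does not match it → eliminate
Only (B) is consistent with the DFA.
(B) 1*(01*01*)*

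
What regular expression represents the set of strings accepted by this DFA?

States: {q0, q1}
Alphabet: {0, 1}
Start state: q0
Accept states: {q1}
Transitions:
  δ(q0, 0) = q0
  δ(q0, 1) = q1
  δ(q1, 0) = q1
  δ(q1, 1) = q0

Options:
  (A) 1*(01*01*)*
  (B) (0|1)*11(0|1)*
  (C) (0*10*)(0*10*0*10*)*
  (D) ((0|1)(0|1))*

Check each option against the DFA on short strings; one disagreement eliminates an option:
  (A) 1*(01*01*)*: on ε the DFA stays in q0 and rejects (q0 ∉ Accept), but the regex matches it → eliminate
  (B) (0|1)*11(0|1)*: on '1' the DFA goes q0 → q1 and accepts (q1 ∈ Accept), but the regex does not match it → eliminate
  (C) (0*10*)(0*10*0*10*)*: agrees with the DFA on every string of length ≤ 6
  (D) ((0|1)(0|1))*: on ε the DFA stays in q0 and rejects (q0 ∉ Accept), but the regex matches it → eliminate
Only (C) is consistent with the DFA.
(C) (0*10*)(0*10*0*10*)*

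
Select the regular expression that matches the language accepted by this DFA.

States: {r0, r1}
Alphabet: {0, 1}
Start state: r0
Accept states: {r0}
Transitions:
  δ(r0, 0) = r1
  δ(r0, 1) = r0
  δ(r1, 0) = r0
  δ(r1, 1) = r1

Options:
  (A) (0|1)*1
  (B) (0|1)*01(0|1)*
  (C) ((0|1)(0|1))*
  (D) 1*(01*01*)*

Check each option against the DFA on short strings; one disagreement eliminates an option:
  (A) (0|1)*1: on ε the DFA stays in r0 and accepts (r0 ∈ Accept), but the regex does not match it → eliminate
  (B) (0|1)*01(0|1)*: on ε the DFA stays in r0 and accepts (r0 ∈ Accept), but the regex does not match it → eliminate
  (C) ((0|1)(0|1))*: on '1' the DFA goes r0 → r0 and accepts (r0 ∈ Accept), but the regex does not match it → eliminate
  (D) 1*(01*01*)*: agrees with the DFA on every string of length ≤ 6
Only (D) is consistent with the DFA.
(D) 1*(01*01*)*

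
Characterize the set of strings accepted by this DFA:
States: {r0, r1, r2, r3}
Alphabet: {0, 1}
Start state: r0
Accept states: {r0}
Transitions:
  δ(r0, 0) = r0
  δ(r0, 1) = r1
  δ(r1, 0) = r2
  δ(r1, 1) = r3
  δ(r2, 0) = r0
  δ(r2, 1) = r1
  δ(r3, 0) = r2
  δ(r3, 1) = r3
Testing a few strings:
  '1' → reject
  '0001' → reject
  '0111' → reject
  '101' → reject
State roles: r0=value ≡ 0 (mod 4); r1=value ≡ 1 (mod 4); r2=value ≡ 2 (mod 4); r3=value ≡ 3 (mod 4)
All binary strings representing a multiple of 4 (read in base 2; leading zeros allowed and ε counts as 0)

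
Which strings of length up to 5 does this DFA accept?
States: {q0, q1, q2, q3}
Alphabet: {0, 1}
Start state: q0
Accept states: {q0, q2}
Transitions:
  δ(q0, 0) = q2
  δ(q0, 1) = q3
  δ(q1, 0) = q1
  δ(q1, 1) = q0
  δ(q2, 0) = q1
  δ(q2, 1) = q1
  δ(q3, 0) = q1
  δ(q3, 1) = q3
ε, 0, 001, 011, 101, 0001, 0010, 0101, 0110, 1001, 1010, 1101, 00001, 00010, 01001, 01010, 10001, 10010, 11001, 11010, 11101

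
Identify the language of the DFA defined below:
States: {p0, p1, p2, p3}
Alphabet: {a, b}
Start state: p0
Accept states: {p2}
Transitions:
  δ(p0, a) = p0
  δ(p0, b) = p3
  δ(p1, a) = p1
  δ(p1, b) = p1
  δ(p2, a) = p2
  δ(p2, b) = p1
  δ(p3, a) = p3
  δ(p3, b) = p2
Testing a few strings:
  'aa' → reject
  'a' → reject
  'baaa' → reject
  'b' → reject
State roles: p0=zero b's; p1=≥ three b's (dead); p2=two b's; p3=one b
All strings over {a,b} containing exactly two b's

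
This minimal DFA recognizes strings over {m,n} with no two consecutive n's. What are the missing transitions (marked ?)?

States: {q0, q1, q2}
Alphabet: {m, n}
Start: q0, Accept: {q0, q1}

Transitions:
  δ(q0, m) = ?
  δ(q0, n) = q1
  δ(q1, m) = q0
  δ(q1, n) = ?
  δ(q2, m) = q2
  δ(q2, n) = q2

From the language and accept set, identify what each state tracks — q0: last symbol not n (ok); q1: last symbol n (ok); q2: saw nn (dead).
Each missing δ(q, a) is the state matching the new tracked value after reading a.
δ(q0, m) = q0; δ(q1, n) = q2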